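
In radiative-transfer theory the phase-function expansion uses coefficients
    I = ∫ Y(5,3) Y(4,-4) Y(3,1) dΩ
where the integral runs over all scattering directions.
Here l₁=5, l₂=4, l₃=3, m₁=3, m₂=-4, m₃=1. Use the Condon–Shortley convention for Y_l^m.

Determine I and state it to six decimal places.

m-sum 0 ✓  L=12 even ✓  1≤3≤9 ✓
Π(2lᵢ+1) = 11×9×7 = 693
triangle coeff Δ(5,4,3) = 1/180180
Σ_t [2,4]: t=2:+1/576 t=3:−1/144 t=4:+1/576 = -1/288
(3j)²=20/1001 [(5 4 3; 0 0 0)], sign=+1
Σ_t [0,0]: t=0:+1/5760 = 1/5760
(3j)²=56/2145 [(5 4 3; 3 -4 1)], sign=+1
⇒ 4πI² = 672/1859
I = (+1)√(672/1859/(4π)) = 0.16960553

0.169606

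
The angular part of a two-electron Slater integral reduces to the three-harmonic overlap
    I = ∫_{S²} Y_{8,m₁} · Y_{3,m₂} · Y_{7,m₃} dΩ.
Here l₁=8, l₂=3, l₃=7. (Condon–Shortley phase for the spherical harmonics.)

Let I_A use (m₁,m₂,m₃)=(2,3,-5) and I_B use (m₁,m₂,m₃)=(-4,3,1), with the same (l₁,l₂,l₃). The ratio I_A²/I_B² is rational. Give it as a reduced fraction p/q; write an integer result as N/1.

2/15

Same 8,3,7: normalisation and zero-m 3j drop out of the ratio.
A: Δ: 4! 12! 2! / 19! → 1/5290740; sum: t=4:+1/348364800 = 1/348364800; 3j²(8 3 7; 2 3 -5) = Δ·Π!·Σ² = 165/58786  (sign +1)
B: Δ: 4! 12! 2! / 19! → 1/5290740; sum: t=4:+1/46448640 = 1/46448640; 3j²(8 3 7; -4 3 1) = Δ·Π!·Σ² = 2475/117572  (sign +1)
I_A²/I_B² = (165/58786)/(2475/117572) = 2/15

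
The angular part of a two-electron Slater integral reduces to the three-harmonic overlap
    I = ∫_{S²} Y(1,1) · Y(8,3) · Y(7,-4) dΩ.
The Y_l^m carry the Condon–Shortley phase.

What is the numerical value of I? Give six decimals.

Rules hold: Σm=0, L=16 even, 7≤7≤9.
N = 3·17·15 = 765
Δ = 2!·0!·14!/17! = 1/2040
Racah Σ t=1..1: t=1:−1/25401600 = -1/25401600
⇒ 3j(1 8 7; 0 0 0)² = 8/255, sgn +1
Racah Σ t=0..0: t=0:+1/479001600 = 1/479001600
⇒ 3j(1 8 7; 1 3 -4)² = 1/204, sgn -1
4πI² = N·(3j₀)²·(3jₘ)² = 2/17
I = -1·√(0.117647/4π) = -0.09675772

-0.096758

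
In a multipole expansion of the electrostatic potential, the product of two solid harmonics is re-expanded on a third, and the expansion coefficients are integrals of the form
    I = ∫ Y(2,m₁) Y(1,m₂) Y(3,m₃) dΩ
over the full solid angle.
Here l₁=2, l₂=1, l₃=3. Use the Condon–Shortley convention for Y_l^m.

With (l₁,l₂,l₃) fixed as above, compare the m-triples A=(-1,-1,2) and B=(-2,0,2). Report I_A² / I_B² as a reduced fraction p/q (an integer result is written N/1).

2/1

l's match ⇒ only the (l;m) 3-j factors differ between A and B.
A: triangle coeff Δ(2,1,3) = 1/105; Σ_t [0,0]: t=0:+1/12 = 1/12; (3j)²=2/21 [(2 1 3; -1 -1 2)], sign=-1
B: triangle coeff Δ(2,1,3) = 1/105; Σ_t [0,0]: t=0:+1/24 = 1/24; (3j)²=1/21 [(2 1 3; -2 0 2)], sign=-1
I_A²/I_B² = (2/21)/(1/21) = 2/1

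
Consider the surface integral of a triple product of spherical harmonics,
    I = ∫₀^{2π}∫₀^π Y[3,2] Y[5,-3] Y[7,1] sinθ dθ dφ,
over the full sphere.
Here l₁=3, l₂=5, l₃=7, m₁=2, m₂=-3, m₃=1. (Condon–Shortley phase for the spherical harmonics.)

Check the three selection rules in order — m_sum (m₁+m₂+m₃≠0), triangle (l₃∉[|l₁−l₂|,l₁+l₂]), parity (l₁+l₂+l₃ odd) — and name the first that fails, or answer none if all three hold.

m₁+m₂+m₃ = 2 − 3 + 1 = 0  ✓
triangle: |3−5|=2 ≤ l₃=7 ≤ 3+5=8  ✓
parity: l₁+l₂+l₃ = 15 is odd  ✗

parity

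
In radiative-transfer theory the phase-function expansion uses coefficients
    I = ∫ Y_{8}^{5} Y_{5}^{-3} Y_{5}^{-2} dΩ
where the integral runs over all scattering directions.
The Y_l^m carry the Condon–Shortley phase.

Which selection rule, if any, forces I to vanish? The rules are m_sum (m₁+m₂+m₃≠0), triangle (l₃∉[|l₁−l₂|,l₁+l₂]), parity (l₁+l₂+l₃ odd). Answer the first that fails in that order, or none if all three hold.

none

azimuthal sum: 5 − 3 − 2 = 0  ✓
3 ≤ 5 ≤ 13 (triangle on l)  ✓
L = 8 + 5 + 5 = 18 (even)  ✓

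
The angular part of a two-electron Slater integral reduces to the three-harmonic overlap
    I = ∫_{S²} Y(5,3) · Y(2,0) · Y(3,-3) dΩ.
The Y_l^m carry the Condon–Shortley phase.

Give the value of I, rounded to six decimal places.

-0.126792

Checks pass: Σm=0; 10 even; l₃=3∈[3,7].
(2·5+1)(2·2+1)(2·3+1) = 385
Δ: 4! 6! 0! / 11! → 1/2310
sum: t=2:+1/144 = 1/144
3j²(5 2 3; 0 0 0) = Δ·Π!·Σ² = 10/231  (sign -1)
sum: t=2:+1/2880 = 1/2880
3j²(5 2 3; 3 0 -3) = Δ·Π!·Σ² = 2/165  (sign +1)
combine: 4πI² = 385·10/231·2/165 = 20/99
take √, sign -1: I = -0.12679218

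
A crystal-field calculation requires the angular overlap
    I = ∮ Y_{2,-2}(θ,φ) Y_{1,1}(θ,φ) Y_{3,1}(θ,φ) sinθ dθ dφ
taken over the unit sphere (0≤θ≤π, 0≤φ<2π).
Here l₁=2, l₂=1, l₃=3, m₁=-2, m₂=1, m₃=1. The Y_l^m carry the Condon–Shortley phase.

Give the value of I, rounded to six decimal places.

Checks pass: Σm=0; 6 even; l₃=3∈[1,3].
(2·2+1)(2·1+1)(2·3+1) = 105
Δ: 0! 4! 2! / 7! → 1/105
sum: t=0:+1/4 = 1/4
3j²(2 1 3; 0 0 0) = Δ·Π!·Σ² = 3/35  (sign -1)
sum: t=0:+1/48 = 1/48
3j²(2 1 3; -2 1 1) = Δ·Π!·Σ² = 1/105  (sign +1)
combine: 4πI² = 105·3/35·1/105 = 3/35
take √, sign -1: I = -0.08258890

-0.082589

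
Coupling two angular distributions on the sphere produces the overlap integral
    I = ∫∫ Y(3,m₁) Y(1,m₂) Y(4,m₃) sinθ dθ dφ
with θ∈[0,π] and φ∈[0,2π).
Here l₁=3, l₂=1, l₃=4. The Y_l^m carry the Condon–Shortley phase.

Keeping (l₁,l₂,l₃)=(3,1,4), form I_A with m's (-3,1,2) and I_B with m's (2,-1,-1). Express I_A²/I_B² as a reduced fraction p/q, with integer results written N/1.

Shared (l₁,l₂,l₃)=(3,1,4): N and (l;000)² cancel in I_A²/I_B².
A: Δ = 0!·6!·2!/9! = 1/252; Racah Σ t=0..0: t=0:+1/1440 = 1/1440; ⇒ 3j(3 1 4; -3 1 2)² = 1/252, sgn +1
B: Δ = 0!·6!·2!/9! = 1/252; Racah Σ t=0..0: t=0:+1/240 = 1/240; ⇒ 3j(3 1 4; 2 -1 -1)² = 1/84, sgn -1
I_A²/I_B² = (1/252)/(1/84) = 1/3

1/3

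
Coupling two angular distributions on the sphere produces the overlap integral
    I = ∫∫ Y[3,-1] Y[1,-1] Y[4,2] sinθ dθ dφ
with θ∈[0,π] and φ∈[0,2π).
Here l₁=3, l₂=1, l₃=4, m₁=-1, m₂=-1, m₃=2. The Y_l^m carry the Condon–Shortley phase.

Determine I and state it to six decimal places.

0.238414

m-sum 0 ✓  L=8 even ✓  2≤4≤4 ✓
Π(2lᵢ+1) = 7×3×9 = 189
triangle coeff Δ(3,1,4) = 1/252
Σ_t [0,0]: t=0:+1/36 = 1/36
(3j)²=4/63 [(3 1 4; 0 0 0)], sign=+1
Σ_t [0,0]: t=0:+1/96 = 1/96
(3j)²=5/84 [(3 1 4; -1 -1 2)], sign=+1
⇒ 4πI² = 5/7
I = (+1)√(5/7/(4π)) = 0.23841361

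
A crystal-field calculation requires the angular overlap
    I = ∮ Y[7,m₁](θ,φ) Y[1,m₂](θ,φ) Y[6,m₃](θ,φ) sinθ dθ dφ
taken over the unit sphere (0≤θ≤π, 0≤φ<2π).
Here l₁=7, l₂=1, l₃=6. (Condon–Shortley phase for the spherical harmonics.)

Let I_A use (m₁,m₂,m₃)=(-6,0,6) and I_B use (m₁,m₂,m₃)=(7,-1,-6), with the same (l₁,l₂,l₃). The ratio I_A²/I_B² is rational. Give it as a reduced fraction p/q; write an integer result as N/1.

1/7

l's match ⇒ only the (l;m) 3-j factors differ between A and B.
A: triangle coeff Δ(7,1,6) = 1/1365; Σ_t [1,1]: t=1:−1/479001600 = -1/479001600; (3j)²=1/105 [(7 1 6; -6 0 6)], sign=-1
B: triangle coeff Δ(7,1,6) = 1/1365; Σ_t [0,0]: t=0:+1/958003200 = 1/958003200; (3j)²=1/15 [(7 1 6; 7 -1 -6)], sign=+1
I_A²/I_B² = (1/105)/(1/15) = 1/7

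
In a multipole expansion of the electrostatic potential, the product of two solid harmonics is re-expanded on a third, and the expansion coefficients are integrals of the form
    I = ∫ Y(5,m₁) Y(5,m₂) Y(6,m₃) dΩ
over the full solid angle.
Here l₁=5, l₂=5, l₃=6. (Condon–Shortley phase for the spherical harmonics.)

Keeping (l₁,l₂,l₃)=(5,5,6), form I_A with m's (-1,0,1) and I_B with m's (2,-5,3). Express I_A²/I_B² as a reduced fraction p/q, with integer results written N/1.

l's match ⇒ only the (l;m) 3-j factors differ between A and B.
A: triangle coeff Δ(5,5,6) = 1/28588560; Σ_t [0,4]: t=0:+1/2073600 t=1:−1/34560 t=2:+1/6912 t=3:−1/10368 t=4:+1/138240 = 7/259200; (3j)²=28/7293 [(5 5 6; -1 0 1)], sign=-1
B: triangle coeff Δ(5,5,6) = 1/28588560; Σ_t [0,0]: t=0:+1/622080 = 1/622080; (3j)²=105/4862 [(5 5 6; 2 -5 3)], sign=-1
I_A²/I_B² = (28/7293)/(105/4862) = 8/45

8/45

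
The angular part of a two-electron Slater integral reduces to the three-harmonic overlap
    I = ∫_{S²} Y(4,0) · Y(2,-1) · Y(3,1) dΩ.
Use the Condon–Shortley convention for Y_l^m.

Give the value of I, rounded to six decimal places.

Σlᵢ=9 odd — θ-integrand is odd under cosθ→−cosθ; I=0

0.000000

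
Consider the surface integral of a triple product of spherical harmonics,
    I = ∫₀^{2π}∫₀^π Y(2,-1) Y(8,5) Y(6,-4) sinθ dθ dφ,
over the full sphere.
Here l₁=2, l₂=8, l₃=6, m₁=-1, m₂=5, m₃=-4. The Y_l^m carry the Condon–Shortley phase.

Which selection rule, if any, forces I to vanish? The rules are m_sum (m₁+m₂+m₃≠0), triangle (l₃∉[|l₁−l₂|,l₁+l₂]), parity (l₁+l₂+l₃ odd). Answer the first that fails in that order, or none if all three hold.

azimuthal sum: -1 + 5 − 4 = 0  ✓
6 ≤ 6 ≤ 10 (triangle on l)  ✓
L = 2 + 8 + 6 = 16 (even)  ✓

none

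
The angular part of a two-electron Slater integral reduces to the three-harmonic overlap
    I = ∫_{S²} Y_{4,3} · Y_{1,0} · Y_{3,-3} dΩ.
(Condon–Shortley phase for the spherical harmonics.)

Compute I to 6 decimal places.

Rules hold: Σm=0, L=8 even, 3≤3≤5.
N = 9·3·7 = 189
Δ = 2!·6!·0!/9! = 1/252
Racah Σ t=1..1: t=1:−1/36 = -1/36
⇒ 3j(4 1 3; 0 0 0)² = 4/63, sgn +1
Racah Σ t=1..1: t=1:−1/720 = -1/720
⇒ 3j(4 1 3; 3 0 -3)² = 1/36, sgn -1
4πI² = N·(3j₀)²·(3jₘ)² = 1/3
I = -1·√(0.333333/4π) = -0.16286750

-0.162868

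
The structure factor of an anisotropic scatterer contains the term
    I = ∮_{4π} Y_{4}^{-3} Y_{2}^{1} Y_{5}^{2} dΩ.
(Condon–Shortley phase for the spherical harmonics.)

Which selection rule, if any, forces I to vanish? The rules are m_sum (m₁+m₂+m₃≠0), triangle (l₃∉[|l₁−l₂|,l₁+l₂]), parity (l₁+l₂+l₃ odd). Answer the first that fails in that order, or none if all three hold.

m₁+m₂+m₃ = -3 + 1 + 2 = 0  ✓
triangle: |4−2|=2 ≤ l₃=5 ≤ 4+2=6  ✓
parity: l₁+l₂+l₃ = 11 is odd  ✗

parity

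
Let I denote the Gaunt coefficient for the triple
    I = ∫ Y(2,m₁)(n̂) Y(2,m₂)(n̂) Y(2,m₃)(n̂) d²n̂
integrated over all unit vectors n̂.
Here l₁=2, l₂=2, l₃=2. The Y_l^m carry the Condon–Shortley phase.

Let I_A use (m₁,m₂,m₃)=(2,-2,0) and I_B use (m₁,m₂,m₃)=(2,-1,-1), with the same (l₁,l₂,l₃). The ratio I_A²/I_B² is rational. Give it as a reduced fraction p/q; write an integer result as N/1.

2/3

Shared (l₁,l₂,l₃)=(2,2,2): N and (l;000)² cancel in I_A²/I_B².
A: Δ = 2!·2!·2!/7! = 1/630; Racah Σ t=0..0: t=0:+1/8 = 1/8; ⇒ 3j(2 2 2; 2 -2 0)² = 2/35, sgn +1
B: Δ = 2!·2!·2!/7! = 1/630; Racah Σ t=0..0: t=0:+1/4 = 1/4; ⇒ 3j(2 2 2; 2 -1 -1)² = 3/35, sgn -1
I_A²/I_B² = (2/35)/(3/35) = 2/3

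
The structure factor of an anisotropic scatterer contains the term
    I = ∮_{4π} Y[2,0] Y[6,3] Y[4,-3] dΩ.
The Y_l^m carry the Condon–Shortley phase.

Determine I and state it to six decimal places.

Checks pass: Σm=0; 12 even; l₃=4∈[4,8].
(2·2+1)(2·6+1)(2·4+1) = 585
Δ: 4! 0! 8! / 13! → 1/6435
sum: t=2:+1/2304 = 1/2304
3j²(2 6 4; 0 0 0) = Δ·Π!·Σ² = 5/143  (sign +1)
sum: t=2:+1/20160 = 1/20160
3j²(2 6 4; 0 3 -3) = Δ·Π!·Σ² = 12/715  (sign -1)
combine: 4πI² = 585·5/143·12/715 = 540/1573
take √, sign -1: I = -0.16528277

-0.165283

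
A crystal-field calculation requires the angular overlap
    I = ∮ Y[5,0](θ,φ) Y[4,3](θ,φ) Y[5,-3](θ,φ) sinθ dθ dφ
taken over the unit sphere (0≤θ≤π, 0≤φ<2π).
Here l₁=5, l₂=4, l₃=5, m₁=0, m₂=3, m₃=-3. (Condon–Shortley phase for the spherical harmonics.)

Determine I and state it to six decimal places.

0.130198

Checks pass: Σm=0; 14 even; l₃=5∈[1,9].
(2·5+1)(2·4+1)(2·5+1) = 1089
Δ: 4! 6! 4! / 15! → 1/3153150
sum: t=0:+1/69120 t=1:−1/1728 t=2:+1/576 t=3:−1/1728 t=4:+1/69120 = 7/11520
3j²(5 4 5; 0 0 0) = Δ·Π!·Σ² = 2/143  (sign -1)
sum: t=3:−1/6912 t=4:+1/17280 = -1/11520
3j²(5 4 5; 0 3 -3) = Δ·Π!·Σ² = 2/143  (sign -1)
combine: 4πI² = 1089·2/143·2/143 = 36/169
take √, sign +1: I = 0.13019760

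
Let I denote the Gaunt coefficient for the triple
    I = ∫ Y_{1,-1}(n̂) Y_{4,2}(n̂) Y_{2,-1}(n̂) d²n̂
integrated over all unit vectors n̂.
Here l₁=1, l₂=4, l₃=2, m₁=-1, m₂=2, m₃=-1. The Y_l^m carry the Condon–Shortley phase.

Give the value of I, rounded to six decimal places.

0.000000

l₃=2 ∉ [3,5] — triangle fails ⇒ I = 0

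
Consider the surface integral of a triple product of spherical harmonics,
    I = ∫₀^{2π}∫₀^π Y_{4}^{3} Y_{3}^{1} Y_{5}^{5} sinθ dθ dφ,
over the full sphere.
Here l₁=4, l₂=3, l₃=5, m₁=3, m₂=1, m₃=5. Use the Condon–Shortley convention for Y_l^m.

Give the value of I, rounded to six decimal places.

3 + 1 + 5 = 9 ≠ 0: azimuthal integral kills it; I = 0

0.000000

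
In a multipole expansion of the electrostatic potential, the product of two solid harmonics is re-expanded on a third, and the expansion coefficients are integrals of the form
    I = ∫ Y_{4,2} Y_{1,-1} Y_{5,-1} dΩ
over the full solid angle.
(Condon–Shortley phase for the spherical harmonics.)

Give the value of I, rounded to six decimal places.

Checks pass: Σm=0; 10 even; l₃=5∈[3,5].
(2·4+1)(2·1+1)(2·5+1) = 297
Δ: 0! 8! 2! / 11! → 1/495
sum: t=0:+1/576 = 1/576
3j²(4 1 5; 0 0 0) = Δ·Π!·Σ² = 5/99  (sign -1)
sum: t=0:+1/2880 = 1/2880
3j²(4 1 5; 2 -1 -1) = Δ·Π!·Σ² = 2/165  (sign +1)
combine: 4πI² = 297·5/99·2/165 = 2/11
take √, sign -1: I = -0.12028562

-0.120286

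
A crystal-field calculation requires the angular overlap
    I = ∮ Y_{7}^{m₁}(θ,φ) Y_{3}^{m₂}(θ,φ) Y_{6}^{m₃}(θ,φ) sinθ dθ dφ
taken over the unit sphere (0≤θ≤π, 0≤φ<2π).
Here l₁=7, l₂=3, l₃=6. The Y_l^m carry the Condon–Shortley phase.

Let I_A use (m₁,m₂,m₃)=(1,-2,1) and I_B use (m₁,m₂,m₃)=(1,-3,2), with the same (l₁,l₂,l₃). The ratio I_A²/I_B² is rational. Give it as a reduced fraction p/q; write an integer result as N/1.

Same 7,3,6: normalisation and zero-m 3j drop out of the ratio.
A: Δ: 4! 10! 2! / 17! → 1/2042040; sum: t=0:+1/414720 t=1:−1/172800 = -7/2073600; 3j²(7 3 6; 1 -2 1) = Δ·Π!·Σ² = 343/29172  (sign +1)
B: Δ: 4! 10! 2! / 17! → 1/2042040; sum: t=0:+1/829440 = 1/829440; 3j²(7 3 6; 1 -3 2) = Δ·Π!·Σ² = 35/2431  (sign +1)
I_A²/I_B² = (343/29172)/(35/2431) = 49/60

49/60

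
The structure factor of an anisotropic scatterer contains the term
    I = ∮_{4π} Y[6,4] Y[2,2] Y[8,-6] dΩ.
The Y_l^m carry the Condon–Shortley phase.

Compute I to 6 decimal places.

Rules hold: Σm=0, L=16 even, 4≤8≤8.
N = 13·5·17 = 1105
Δ = 0!·12!·4!/17! = 1/30940
Racah Σ t=0..0: t=0:+1/2073600 = 1/2073600
⇒ 3j(6 2 8; 0 0 0)² = 28/1105, sgn +1
Racah Σ t=0..0: t=0:+1/174182400 = 1/174182400
⇒ 3j(6 2 8; 4 2 -6)² = 11/340, sgn +1
4πI² = N·(3j₀)²·(3jₘ)² = 77/85
I = +1·√(0.905882/4π) = 0.26849176

0.268492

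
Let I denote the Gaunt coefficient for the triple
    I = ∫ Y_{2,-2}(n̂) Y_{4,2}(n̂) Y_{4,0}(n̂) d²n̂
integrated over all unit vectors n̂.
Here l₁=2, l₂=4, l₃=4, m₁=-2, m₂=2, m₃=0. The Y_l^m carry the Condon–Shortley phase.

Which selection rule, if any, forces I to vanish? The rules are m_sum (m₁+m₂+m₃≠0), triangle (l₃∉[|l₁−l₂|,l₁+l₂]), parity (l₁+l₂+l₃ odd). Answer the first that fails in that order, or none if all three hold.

azimuthal sum: -2 + 2 + 0 = 0  ✓
2 ≤ 4 ≤ 6 (triangle on l)  ✓
L = 2 + 4 + 4 = 10 (even)  ✓

none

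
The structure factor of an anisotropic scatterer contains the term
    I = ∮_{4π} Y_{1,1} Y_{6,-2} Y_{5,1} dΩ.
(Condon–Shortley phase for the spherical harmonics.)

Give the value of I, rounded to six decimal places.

0.216205

m-sum 0 ✓  L=12 even ✓  5≤5≤7 ✓
Π(2lᵢ+1) = 3×13×11 = 429
triangle coeff Δ(1,6,5) = 1/858
Σ_t [1,1]: t=1:−1/14400 = -1/14400
(3j)²=6/143 [(1 6 5; 0 0 0)], sign=+1
Σ_t [0,0]: t=0:+1/34560 = 1/34560
(3j)²=14/429 [(1 6 5; 1 -2 1)], sign=+1
⇒ 4πI² = 84/143
I = (+1)√(84/143/(4π)) = 0.21620548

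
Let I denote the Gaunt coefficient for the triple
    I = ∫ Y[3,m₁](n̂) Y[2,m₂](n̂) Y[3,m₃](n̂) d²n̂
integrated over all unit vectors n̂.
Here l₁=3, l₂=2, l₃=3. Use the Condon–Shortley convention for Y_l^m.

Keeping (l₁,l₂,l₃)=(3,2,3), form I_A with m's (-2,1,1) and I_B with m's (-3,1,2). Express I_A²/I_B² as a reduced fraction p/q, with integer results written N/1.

l's match ⇒ only the (l;m) 3-j factors differ between A and B.
A: triangle coeff Δ(3,2,3) = 1/3780; Σ_t [1,2]: t=1:−1/48 t=2:+1/12 = 1/16; (3j)²=1/28 [(3 2 3; -2 1 1)], sign=+1
B: triangle coeff Δ(3,2,3) = 1/3780; Σ_t [2,2]: t=2:+1/48 = 1/48; (3j)²=5/84 [(3 2 3; -3 1 2)], sign=-1
I_A²/I_B² = (1/28)/(5/84) = 3/5

3/5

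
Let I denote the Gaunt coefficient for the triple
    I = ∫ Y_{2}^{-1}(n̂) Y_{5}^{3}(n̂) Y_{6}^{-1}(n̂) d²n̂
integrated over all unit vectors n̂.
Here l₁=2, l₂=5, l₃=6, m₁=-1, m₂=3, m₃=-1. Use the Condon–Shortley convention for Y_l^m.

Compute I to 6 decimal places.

0.000000

-1 + 3 − 1 = 1 ≠ 0: azimuthal integral kills it; I = 0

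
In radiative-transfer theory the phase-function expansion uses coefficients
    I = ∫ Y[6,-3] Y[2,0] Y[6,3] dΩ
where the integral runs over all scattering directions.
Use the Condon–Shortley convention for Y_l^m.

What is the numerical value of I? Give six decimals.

-0.057344

m-sum 0 ✓  L=14 even ✓  4≤6≤8 ✓
Π(2lᵢ+1) = 13×5×13 = 845
triangle coeff Δ(6,2,6) = 1/90090
Σ_t [0,2]: t=0:+1/69120 t=1:−1/14400 t=2:+1/69120 = -7/172800
(3j)²=14/715 [(6 2 6; 0 0 0)], sign=-1
Σ_t [0,2]: t=0:+1/1451520 t=1:−1/80640 t=2:+1/120960 = -1/290304
(3j)²=5/2002 [(6 2 6; -3 0 3)], sign=+1
⇒ 4πI² = 5/121
I = (-1)√(5/121/(4π)) = -0.05734392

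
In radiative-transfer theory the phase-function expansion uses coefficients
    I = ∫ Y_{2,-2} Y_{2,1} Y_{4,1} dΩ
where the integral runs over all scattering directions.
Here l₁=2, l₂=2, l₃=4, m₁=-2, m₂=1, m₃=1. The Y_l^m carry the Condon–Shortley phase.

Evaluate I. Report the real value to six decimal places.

m-sum 0 ✓  L=8 even ✓  0≤4≤4 ✓
Π(2lᵢ+1) = 5×5×9 = 225
triangle coeff Δ(2,2,4) = 1/630
Σ_t [0,0]: t=0:+1/16 = 1/16
(3j)²=2/35 [(2 2 4; 0 0 0)], sign=+1
Σ_t [0,0]: t=0:+1/144 = 1/144
(3j)²=1/126 [(2 2 4; -2 1 1)], sign=-1
⇒ 4πI² = 5/49
I = (-1)√(5/49/(4π)) = -0.09011188

-0.090112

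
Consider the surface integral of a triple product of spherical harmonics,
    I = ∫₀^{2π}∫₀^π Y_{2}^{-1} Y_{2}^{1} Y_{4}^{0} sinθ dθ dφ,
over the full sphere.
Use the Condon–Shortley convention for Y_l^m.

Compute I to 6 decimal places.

Rules hold: Σm=0, L=8 even, 0≤4≤4.
N = 5·5·9 = 225
Δ = 0!·4!·4!/9! = 1/630
Racah Σ t=0..0: t=0:+1/16 = 1/16
⇒ 3j(2 2 4; 0 0 0)² = 2/35, sgn +1
Racah Σ t=0..0: t=0:+1/36 = 1/36
⇒ 3j(2 2 4; -1 1 0)² = 8/315, sgn +1
4πI² = N·(3j₀)²·(3jₘ)² = 16/49
I = +1·√(0.326531/4π) = 0.16119702

0.161197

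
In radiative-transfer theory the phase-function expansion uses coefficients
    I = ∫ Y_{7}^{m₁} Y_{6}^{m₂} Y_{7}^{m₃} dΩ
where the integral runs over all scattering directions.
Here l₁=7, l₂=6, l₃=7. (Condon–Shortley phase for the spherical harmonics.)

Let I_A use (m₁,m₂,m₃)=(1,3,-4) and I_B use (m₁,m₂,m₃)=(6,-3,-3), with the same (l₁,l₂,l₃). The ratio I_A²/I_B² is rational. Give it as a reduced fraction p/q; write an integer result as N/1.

Same 7,6,7: normalisation and zero-m 3j drop out of the ratio.
A: Δ: 6! 8! 6! / 21! → 1/2444321880; sum: t=3:−1/18662400 t=4:+1/8294400 t=5:−1/29030400 t=6:+1/1045094400 = 1/29859840; 3j²(7 6 7; 1 3 -4) = Δ·Π!·Σ² = 175/25194  (sign -1)
B: Δ: 6! 8! 6! / 21! → 1/2444321880; sum: t=0:+1/130636800 t=1:−1/232243200 = 1/298598400; 3j²(7 6 7; 6 -3 -3) = Δ·Π!·Σ² = 7/1292  (sign +1)
I_A²/I_B² = (175/25194)/(7/1292) = 50/39

50/39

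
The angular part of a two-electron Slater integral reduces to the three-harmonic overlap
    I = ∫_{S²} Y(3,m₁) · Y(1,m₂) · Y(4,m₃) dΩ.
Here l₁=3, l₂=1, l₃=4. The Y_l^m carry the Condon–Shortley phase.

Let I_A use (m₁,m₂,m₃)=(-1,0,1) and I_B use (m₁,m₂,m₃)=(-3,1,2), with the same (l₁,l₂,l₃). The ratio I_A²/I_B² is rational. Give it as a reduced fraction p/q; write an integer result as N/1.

l's match ⇒ only the (l;m) 3-j factors differ between A and B.
A: triangle coeff Δ(3,1,4) = 1/252; Σ_t [0,0]: t=0:+1/48 = 1/48; (3j)²=5/84 [(3 1 4; -1 0 1)], sign=-1
B: triangle coeff Δ(3,1,4) = 1/252; Σ_t [0,0]: t=0:+1/1440 = 1/1440; (3j)²=1/252 [(3 1 4; -3 1 2)], sign=+1
I_A²/I_B² = (5/84)/(1/252) = 15/1

15/1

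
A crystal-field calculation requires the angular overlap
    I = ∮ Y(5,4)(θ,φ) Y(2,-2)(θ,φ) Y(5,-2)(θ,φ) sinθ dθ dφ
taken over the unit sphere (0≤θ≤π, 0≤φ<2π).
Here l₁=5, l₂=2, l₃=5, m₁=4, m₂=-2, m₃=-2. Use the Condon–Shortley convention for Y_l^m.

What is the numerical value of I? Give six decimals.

-0.137240

Checks pass: Σm=0; 12 even; l₃=5∈[3,7].
(2·5+1)(2·2+1)(2·5+1) = 605
Δ: 2! 8! 2! / 13! → 1/38610
sum: t=0:+1/2880 t=1:−1/576 t=2:+1/2880 = -1/960
3j²(5 2 5; 0 0 0) = Δ·Π!·Σ² = 10/429  (sign +1)
sum: t=0:+1/20160 = 1/20160
3j²(5 2 5; 4 -2 -2) = Δ·Π!·Σ² = 12/715  (sign -1)
combine: 4πI² = 605·10/429·12/715 = 40/169
take √, sign -1: I = -0.13724032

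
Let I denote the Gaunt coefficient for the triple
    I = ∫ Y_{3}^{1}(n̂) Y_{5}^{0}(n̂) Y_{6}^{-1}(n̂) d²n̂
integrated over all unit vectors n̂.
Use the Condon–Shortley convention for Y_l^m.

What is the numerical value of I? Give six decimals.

Checks pass: Σm=0; 14 even; l₃=6∈[2,8].
(2·3+1)(2·5+1)(2·6+1) = 1001
Δ: 2! 4! 8! / 15! → 1/675675
sum: t=0:+1/8640 t=1:−1/2304 t=2:+1/8640 = -7/34560
3j²(3 5 6; 0 0 0) = Δ·Π!·Σ² = 7/429  (sign -1)
sum: t=0:+1/5760 t=1:−1/3456 t=2:+1/34560 = -1/11520
3j²(3 5 6; 1 0 -1) = Δ·Π!·Σ² = 2/429  (sign +1)
combine: 4πI² = 1001·7/429·2/429 = 98/1287
take √, sign -1: I = -0.07784287

-0.077843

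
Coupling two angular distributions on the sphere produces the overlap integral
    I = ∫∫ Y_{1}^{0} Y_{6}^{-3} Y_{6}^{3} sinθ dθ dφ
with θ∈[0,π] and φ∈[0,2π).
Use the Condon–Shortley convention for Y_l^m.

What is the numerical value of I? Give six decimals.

0.000000

L=13 odd ⇒ parity kills the (l;000) factor ⇒ I = 0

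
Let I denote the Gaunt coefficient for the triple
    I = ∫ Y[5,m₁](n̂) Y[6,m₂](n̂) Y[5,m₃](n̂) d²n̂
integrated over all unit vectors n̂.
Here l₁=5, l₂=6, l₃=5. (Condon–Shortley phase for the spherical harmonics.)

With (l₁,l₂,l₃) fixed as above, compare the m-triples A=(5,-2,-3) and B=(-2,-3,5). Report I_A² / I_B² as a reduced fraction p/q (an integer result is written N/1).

2/3

Same 5,6,5: normalisation and zero-m 3j drop out of the ratio.
A: Δ: 6! 4! 6! / 17! → 1/28588560; sum: t=0:+1/829440 = 1/829440; 3j²(5 6 5; 5 -2 -3) = Δ·Π!·Σ² = 35/2431  (sign +1)
B: Δ: 6! 4! 6! / 17! → 1/28588560; sum: t=3:−1/622080 = -1/622080; 3j²(5 6 5; -2 -3 5) = Δ·Π!·Σ² = 105/4862  (sign -1)
I_A²/I_B² = (35/2431)/(105/4862) = 2/3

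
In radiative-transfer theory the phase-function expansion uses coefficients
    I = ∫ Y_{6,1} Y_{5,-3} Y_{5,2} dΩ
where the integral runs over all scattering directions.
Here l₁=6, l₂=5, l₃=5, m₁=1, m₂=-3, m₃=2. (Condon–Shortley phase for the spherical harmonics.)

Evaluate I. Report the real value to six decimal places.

0.016235

Rules hold: Σm=0, L=16 even, 1≤5≤11.
N = 13·11·11 = 1573
Δ = 6!·6!·4!/17! = 1/28588560
Racah Σ t=1..5: t=1:−1/345600 t=2:+1/13824 t=3:−1/5184 t=4:+1/13824 t=5:−1/345600 = -7/129600
⇒ 3j(6 5 5; 0 0 0)² = 80/7293, sgn +1
Racah Σ t=0..2: t=0:+1/345600 t=1:−1/34560 t=2:+1/41472 = -1/518400
⇒ 3j(6 5 5; 1 -3 2)² = 7/36465, sgn +1
4πI² = N·(3j₀)²·(3jₘ)² = 112/33813
I = +1·√(0.00331234/4π) = 0.01623537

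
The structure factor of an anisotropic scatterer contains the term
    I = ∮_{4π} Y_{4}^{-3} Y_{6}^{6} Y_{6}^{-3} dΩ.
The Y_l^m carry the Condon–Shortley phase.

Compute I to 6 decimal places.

-0.119136

m-sum 0 ✓  L=16 even ✓  2≤6≤10 ✓
Π(2lᵢ+1) = 9×13×13 = 1521
triangle coeff Δ(4,6,6) = 1/15315300
Σ_t [0,4]: t=0:+1/829440 t=1:−1/25920 t=2:+1/9216 t=3:−1/25920 t=4:+1/829440 = 7/207360
(3j)²=28/2431 [(4 6 6; 0 0 0)], sign=+1
Σ_t [4,4]: t=4:+1/5806080 = 1/5806080
(3j)²=9/884 [(4 6 6; -3 6 -3)], sign=-1
⇒ 4πI² = 567/3179
I = (-1)√(567/3179/(4π)) = -0.11913554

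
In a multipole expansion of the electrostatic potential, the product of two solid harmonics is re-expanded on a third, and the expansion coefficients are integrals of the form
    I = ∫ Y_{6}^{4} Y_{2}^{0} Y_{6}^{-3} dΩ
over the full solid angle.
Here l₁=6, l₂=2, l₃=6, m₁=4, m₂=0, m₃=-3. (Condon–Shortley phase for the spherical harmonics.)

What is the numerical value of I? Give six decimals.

0.000000

Σmᵢ = 1 ≠ 0, so the φ-integral vanishes; I = 0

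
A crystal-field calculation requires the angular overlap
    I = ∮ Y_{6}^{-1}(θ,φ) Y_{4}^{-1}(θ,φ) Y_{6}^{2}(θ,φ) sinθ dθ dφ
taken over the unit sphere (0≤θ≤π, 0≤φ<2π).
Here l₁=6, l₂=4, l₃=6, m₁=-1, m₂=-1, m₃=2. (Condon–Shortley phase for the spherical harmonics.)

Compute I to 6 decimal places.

m-sum 0 ✓  L=16 even ✓  2≤6≤10 ✓
Π(2lᵢ+1) = 13×9×13 = 1521
triangle coeff Δ(6,4,6) = 1/15315300
Σ_t [0,4]: t=0:+1/829440 t=1:−1/25920 t=2:+1/9216 t=3:−1/25920 t=4:+1/829440 = 7/207360
(3j)²=28/2431 [(6 4 6; 0 0 0)], sign=+1
Σ_t [0,3]: t=0:+1/725760 t=1:−1/34560 t=2:+1/17280 t=3:−1/82944 = 53/2903040
(3j)²=2809/306306 [(6 4 6; -1 -1 2)], sign=+1
⇒ 4πI² = 5618/34969
I = (+1)√(5618/34969/(4π)) = 0.11306920

0.113069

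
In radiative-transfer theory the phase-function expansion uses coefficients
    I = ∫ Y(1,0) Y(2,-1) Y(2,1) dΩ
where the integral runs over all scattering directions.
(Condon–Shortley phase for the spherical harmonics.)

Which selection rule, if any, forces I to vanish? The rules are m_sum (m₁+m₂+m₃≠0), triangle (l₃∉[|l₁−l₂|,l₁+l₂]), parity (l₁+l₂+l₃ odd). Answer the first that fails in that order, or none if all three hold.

m₁+m₂+m₃ = 0 − 1 + 1 = 0  ✓
triangle: |1−2|=1 ≤ l₃=2 ≤ 1+2=3  ✓
parity: l₁+l₂+l₃ = 5 is odd  ✗

parity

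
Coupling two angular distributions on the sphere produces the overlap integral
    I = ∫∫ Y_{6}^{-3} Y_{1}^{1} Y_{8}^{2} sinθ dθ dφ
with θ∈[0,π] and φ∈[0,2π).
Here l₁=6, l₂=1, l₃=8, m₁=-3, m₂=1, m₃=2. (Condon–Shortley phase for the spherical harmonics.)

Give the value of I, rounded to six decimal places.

triangle: need 5≤l₃≤7, have 8; I=0

0.000000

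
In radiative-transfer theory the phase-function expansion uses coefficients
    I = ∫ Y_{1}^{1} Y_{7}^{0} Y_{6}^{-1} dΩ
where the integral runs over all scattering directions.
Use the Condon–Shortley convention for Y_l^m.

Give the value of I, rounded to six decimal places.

Rules hold: Σm=0, L=14 even, 6≤6≤8.
N = 3·15·13 = 585
Δ = 2!·0!·12!/15! = 1/1365
Racah Σ t=1..1: t=1:−1/518400 = -1/518400
⇒ 3j(1 7 6; 0 0 0)² = 7/195, sgn -1
Racah Σ t=0..0: t=0:+1/1209600 = 1/1209600
⇒ 3j(1 7 6; 1 0 -1)² = 1/65, sgn -1
4πI² = N·(3j₀)²·(3jₘ)² = 21/65
I = +1·√(0.323077/4π) = 0.16034227

0.160342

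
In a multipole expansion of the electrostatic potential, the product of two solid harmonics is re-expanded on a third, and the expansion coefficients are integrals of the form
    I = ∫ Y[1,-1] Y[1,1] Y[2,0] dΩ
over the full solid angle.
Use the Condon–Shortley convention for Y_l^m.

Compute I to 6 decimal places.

Rules hold: Σm=0, L=4 even, 0≤2≤2.
N = 3·3·5 = 45
Δ = 0!·2!·2!/5! = 1/30
Racah Σ t=0..0: t=0:+1/1 = 1/1
⇒ 3j(1 1 2; 0 0 0)² = 2/15, sgn +1
Racah Σ t=0..0: t=0:+1/4 = 1/4
⇒ 3j(1 1 2; -1 1 0)² = 1/30, sgn +1
4πI² = N·(3j₀)²·(3jₘ)² = 1/5
I = +1·√(0.2/4π) = 0.12615663

0.126157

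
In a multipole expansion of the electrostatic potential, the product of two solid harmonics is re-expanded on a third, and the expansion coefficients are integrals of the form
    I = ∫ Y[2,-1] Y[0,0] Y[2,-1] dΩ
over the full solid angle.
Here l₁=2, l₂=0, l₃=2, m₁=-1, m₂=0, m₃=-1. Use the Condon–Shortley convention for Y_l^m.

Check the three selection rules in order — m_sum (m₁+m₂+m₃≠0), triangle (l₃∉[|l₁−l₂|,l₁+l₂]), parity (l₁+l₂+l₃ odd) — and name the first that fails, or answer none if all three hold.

m_sum

m₁+m₂+m₃ = -1 + 0 − 1 = -2  ✗
triangle: |2−0|=2 ≤ l₃=2 ≤ 2+0=2
parity: l₁+l₂+l₃ = 4 is even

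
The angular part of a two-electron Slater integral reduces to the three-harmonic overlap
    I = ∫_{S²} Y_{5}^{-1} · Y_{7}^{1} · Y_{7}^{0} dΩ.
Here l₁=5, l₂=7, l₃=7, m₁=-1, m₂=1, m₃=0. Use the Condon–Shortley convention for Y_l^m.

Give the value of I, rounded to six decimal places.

0.000000

L=19 odd ⇒ parity kills the (l;000) factor ⇒ I = 0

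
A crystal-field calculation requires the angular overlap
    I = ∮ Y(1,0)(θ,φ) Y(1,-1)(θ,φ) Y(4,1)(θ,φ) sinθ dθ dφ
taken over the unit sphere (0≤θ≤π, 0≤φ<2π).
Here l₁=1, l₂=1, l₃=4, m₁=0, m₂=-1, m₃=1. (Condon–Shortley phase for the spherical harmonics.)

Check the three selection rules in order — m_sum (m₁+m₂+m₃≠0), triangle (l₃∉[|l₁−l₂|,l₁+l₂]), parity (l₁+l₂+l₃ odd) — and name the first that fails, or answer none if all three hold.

Σmᵢ = 0  ✓
l₃∈[|l₁−l₂|,l₁+l₂]=[0,2], have l₃=4  ✗
Σlᵢ = 6 ⇒ even

triangle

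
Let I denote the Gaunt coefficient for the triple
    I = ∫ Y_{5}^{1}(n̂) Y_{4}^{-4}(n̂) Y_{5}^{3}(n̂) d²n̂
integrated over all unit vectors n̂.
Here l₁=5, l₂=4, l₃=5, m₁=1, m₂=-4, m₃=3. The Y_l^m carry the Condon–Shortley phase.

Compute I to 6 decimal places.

Rules hold: Σm=0, L=14 even, 1≤5≤9.
N = 11·9·11 = 1089
Δ = 4!·6!·4!/15! = 1/3153150
Racah Σ t=0..4: t=0:+1/69120 t=1:−1/1728 t=2:+1/576 t=3:−1/1728 t=4:+1/69120 = 7/11520
⇒ 3j(5 4 5; 0 0 0)² = 2/143, sgn -1
Racah Σ t=0..0: t=0:+1/27648 = 1/27648
⇒ 3j(5 4 5; 1 -4 3)² = 10/429, sgn +1
4πI² = N·(3j₀)²·(3jₘ)² = 60/169
I = -1·√(0.35503/4π) = -0.16808437

-0.168084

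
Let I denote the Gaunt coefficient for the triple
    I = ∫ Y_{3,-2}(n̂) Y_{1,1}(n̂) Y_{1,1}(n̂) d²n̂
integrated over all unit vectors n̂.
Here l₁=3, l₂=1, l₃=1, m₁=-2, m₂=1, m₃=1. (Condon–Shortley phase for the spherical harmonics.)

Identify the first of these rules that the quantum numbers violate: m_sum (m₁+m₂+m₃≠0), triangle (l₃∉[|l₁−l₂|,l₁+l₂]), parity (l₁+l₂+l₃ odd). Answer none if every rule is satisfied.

Σmᵢ = 0  ✓
l₃∈[|l₁−l₂|,l₁+l₂]=[2,4], have l₃=1  ✗
Σlᵢ = 5 ⇒ odd

triangle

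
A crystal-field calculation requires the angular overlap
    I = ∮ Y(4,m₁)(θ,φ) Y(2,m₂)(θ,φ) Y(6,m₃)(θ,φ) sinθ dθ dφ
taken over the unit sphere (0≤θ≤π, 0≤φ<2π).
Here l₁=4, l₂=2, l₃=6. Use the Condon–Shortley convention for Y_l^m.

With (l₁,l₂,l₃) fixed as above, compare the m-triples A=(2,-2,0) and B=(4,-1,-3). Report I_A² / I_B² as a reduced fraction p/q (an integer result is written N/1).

5/3

l's match ⇒ only the (l;m) 3-j factors differ between A and B.
A: triangle coeff Δ(4,2,6) = 1/6435; Σ_t [0,0]: t=0:+1/34560 = 1/34560; (3j)²=1/429 [(4 2 6; 2 -2 0)], sign=+1
B: triangle coeff Δ(4,2,6) = 1/6435; Σ_t [0,0]: t=0:+1/241920 = 1/241920; (3j)²=1/715 [(4 2 6; 4 -1 -3)], sign=-1
I_A²/I_B² = (1/429)/(1/715) = 5/3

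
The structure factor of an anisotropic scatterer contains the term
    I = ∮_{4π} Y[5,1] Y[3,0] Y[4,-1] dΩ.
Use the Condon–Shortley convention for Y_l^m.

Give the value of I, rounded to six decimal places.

-0.115089

m-sum 0 ✓  L=12 even ✓  2≤4≤8 ✓
Π(2lᵢ+1) = 11×7×9 = 693
triangle coeff Δ(5,3,4) = 1/180180
Σ_t [1,3]: t=1:−1/576 t=2:+1/144 t=3:−1/576 = 1/288
(3j)²=20/1001 [(5 3 4; 0 0 0)], sign=+1
Σ_t [1,3]: t=1:−1/432 t=2:+1/192 t=3:−1/1440 = 19/8640
(3j)²=361/30030 [(5 3 4; 1 0 -1)], sign=-1
⇒ 4πI² = 2166/13013
I = (-1)√(2166/13013/(4π)) = -0.11508947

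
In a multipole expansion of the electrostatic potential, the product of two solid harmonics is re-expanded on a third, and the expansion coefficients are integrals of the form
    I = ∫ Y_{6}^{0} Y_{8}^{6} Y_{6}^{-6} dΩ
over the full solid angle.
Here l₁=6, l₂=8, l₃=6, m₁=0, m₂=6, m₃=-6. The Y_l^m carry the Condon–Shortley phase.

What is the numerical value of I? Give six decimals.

Checks pass: Σm=0; 20 even; l₃=6∈[2,14].
(2·6+1)(2·8+1)(2·6+1) = 2873
Δ: 8! 4! 8! / 21! → 1/1309458150
sum: t=2:+1/49766400 t=3:−1/3110400 t=4:+1/1327104 t=5:−1/3110400 t=6:+1/49766400 = 1/6635520
3j²(6 8 6; 0 0 0) = Δ·Π!·Σ² = 350/46189  (sign +1)
sum: t=6:+1/1393459200 = 1/1393459200
3j²(6 8 6; 0 6 -6) = Δ·Π!·Σ² = 11/646  (sign +1)
combine: 4πI² = 2873·350/46189·11/646 = 2275/6137
take √, sign +1: I = 0.17175433

0.171754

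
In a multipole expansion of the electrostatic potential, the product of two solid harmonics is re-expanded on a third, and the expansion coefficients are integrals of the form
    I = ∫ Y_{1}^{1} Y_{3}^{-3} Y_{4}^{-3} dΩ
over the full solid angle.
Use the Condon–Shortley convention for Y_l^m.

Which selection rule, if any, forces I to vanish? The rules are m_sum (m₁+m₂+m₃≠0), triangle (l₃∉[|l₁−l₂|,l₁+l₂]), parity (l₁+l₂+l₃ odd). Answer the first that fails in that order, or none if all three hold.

m_sum

Σmᵢ = -5  ✗
l₃∈[|l₁−l₂|,l₁+l₂]=[2,4], have l₃=4
Σlᵢ = 8 ⇒ even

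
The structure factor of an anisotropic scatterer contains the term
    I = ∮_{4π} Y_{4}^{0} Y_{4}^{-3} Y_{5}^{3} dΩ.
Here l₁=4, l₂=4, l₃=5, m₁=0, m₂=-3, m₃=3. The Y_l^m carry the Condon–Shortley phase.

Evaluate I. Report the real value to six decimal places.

0.000000

L=13 odd ⇒ parity kills the (l;000) factor ⇒ I = 0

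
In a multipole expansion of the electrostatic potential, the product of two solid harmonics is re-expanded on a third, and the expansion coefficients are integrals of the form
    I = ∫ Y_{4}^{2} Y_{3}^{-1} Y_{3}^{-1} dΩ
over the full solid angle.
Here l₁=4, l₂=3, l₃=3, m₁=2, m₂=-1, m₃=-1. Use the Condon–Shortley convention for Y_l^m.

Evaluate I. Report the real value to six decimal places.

0.162193

m-sum 0 ✓  L=10 even ✓  1≤3≤7 ✓
Π(2lᵢ+1) = 9×7×7 = 441
triangle coeff Δ(4,3,3) = 1/34650
Σ_t [1,3]: t=1:−1/72 t=2:+1/16 t=3:−1/72 = 5/144
(3j)²=2/77 [(4 3 3; 0 0 0)], sign=-1
Σ_t [0,2]: t=0:+1/192 t=1:−1/36 t=2:+1/192 = -5/288
(3j)²=20/693 [(4 3 3; 2 -1 -1)], sign=-1
⇒ 4πI² = 40/121
I = (+1)√(40/121/(4π)) = 0.16219310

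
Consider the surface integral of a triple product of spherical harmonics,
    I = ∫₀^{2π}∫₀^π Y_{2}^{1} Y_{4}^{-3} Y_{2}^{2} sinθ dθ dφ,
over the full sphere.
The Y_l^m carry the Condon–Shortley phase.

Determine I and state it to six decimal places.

-0.238414

Checks pass: Σm=0; 8 even; l₃=2∈[2,6].
(2·2+1)(2·4+1)(2·2+1) = 225
Δ: 4! 0! 4! / 9! → 1/630
sum: t=2:+1/16 = 1/16
3j²(2 4 2; 0 0 0) = Δ·Π!·Σ² = 2/35  (sign +1)
sum: t=1:−1/144 = -1/144
3j²(2 4 2; 1 -3 2) = Δ·Π!·Σ² = 1/18  (sign -1)
combine: 4πI² = 225·2/35·1/18 = 5/7
take √, sign -1: I = -0.23841361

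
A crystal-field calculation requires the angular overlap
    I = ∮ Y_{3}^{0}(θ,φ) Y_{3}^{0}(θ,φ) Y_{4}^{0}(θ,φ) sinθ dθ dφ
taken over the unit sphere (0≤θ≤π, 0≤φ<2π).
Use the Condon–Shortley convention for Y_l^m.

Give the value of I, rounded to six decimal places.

0.153870

Rules hold: Σm=0, L=10 even, 0≤4≤6.
N = 7·7·9 = 441
Δ = 2!·4!·4!/11! = 1/34650
Racah Σ t=0..2: t=0:+1/72 t=1:−1/16 t=2:+1/72 = -5/144
⇒ 3j(3 3 4; 0 0 0)² = 2/77, sgn -1
(m-triple is (0,0,0) — same symbol as above.)
4πI² = N·(3j₀)²·(3jₘ)² = 36/121
I = +1·√(0.297521/4π) = 0.15386989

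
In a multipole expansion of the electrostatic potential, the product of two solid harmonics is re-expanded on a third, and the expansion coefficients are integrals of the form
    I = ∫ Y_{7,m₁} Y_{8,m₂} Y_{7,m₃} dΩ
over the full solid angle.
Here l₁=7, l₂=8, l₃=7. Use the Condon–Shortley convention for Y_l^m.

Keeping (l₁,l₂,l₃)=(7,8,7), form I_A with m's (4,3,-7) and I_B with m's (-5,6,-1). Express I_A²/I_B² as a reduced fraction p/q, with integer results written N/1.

l's match ⇒ only the (l;m) 3-j factors differ between A and B.
A: triangle coeff Δ(7,8,7) = 1/22086194130; Σ_t [3,3]: t=3:−1/20901888000 = -1/20901888000; (3j)²=77/7429 [(7 8 7; 4 3 -7)], sign=-1
B: triangle coeff Δ(7,8,7) = 1/22086194130; Σ_t [6,8]: t=6:+1/41803776000 t=7:−1/3048192000 t=8:+1/2786918400 = 1/18289152000; (3j)²=512/780045 [(7 8 7; -5 6 -1)], sign=+1
I_A²/I_B² = (77/7429)/(512/780045) = 8085/512

8085/512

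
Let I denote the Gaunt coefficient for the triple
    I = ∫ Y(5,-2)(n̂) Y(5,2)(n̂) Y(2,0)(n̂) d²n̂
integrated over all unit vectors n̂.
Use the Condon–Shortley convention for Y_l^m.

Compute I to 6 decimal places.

m-sum 0 ✓  L=12 even ✓  0≤2≤10 ✓
Π(2lᵢ+1) = 11×11×5 = 605
triangle coeff Δ(5,5,2) = 1/38610
Σ_t [3,5]: t=3:−1/2880 t=4:+1/576 t=5:−1/2880 = 1/960
(3j)²=10/429 [(5 5 2; 0 0 0)], sign=+1
Σ_t [5,7]: t=5:−1/2880 t=6:+1/1440 t=7:−1/20160 = 1/3360
(3j)²=6/715 [(5 5 2; -2 2 0)], sign=+1
⇒ 4πI² = 20/169
I = (+1)√(20/169/(4π)) = 0.09704356

0.097044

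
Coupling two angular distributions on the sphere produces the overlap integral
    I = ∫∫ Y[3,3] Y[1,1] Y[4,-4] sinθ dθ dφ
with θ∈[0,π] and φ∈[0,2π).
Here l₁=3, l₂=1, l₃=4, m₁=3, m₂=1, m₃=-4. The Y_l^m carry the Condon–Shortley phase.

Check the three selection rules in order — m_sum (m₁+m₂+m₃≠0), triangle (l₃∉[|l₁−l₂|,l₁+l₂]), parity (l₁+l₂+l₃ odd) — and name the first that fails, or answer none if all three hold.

m₁+m₂+m₃ = 3 + 1 − 4 = 0  ✓
triangle: |3−1|=2 ≤ l₃=4 ≤ 3+1=4  ✓
parity: l₁+l₂+l₃ = 8 is even  ✓

none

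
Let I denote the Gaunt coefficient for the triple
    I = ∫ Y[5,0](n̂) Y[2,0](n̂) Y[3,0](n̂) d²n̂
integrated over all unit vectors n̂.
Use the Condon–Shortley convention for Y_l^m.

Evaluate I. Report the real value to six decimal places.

Checks pass: Σm=0; 10 even; l₃=3∈[3,7].
(2·5+1)(2·2+1)(2·3+1) = 385
Δ: 4! 6! 0! / 11! → 1/2310
sum: t=2:+1/144 = 1/144
3j²(5 2 3; 0 0 0) = Δ·Π!·Σ² = 10/231  (sign -1)
(m-triple is (0,0,0) — same symbol as above.)
combine: 4πI² = 385·10/231·10/231 = 500/693
take √, sign +1: I = 0.23961470

0.239615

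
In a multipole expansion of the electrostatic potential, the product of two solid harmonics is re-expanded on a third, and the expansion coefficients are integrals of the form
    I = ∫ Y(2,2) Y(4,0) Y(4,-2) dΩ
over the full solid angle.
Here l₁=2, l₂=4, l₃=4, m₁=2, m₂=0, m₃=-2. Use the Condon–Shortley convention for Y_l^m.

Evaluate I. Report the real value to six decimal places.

Rules hold: Σm=0, L=10 even, 2≤4≤6.
N = 5·9·9 = 405
Δ = 2!·2!·6!/11! = 1/13860
Racah Σ t=0..2: t=0:+1/192 t=1:−1/36 t=2:+1/192 = -5/288
⇒ 3j(2 4 4; 0 0 0)² = 20/693, sgn -1
Racah Σ t=0..0: t=0:+1/192 = 1/192
⇒ 3j(2 4 4; 2 0 -2)² = 3/77, sgn +1
4πI² = N·(3j₀)²·(3jₘ)² = 2700/5929
I = -1·√(0.455389/4π) = -0.19036462

-0.190365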